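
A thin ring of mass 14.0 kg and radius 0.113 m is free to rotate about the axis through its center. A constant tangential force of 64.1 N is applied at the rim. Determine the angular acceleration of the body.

I = MR² = (14.0)(0.113)² = 0.1788 kg·m².
τ = F R = (64.1)(0.113) = 7.243 N·m.
From τ = Iα: α = 7.243/0.1788 = 40.52 rad/s².

α ≈ 40.5 rad/s²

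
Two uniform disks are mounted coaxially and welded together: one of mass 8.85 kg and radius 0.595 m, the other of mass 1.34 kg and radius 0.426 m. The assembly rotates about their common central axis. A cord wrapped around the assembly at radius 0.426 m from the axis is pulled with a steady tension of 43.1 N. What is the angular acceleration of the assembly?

I = ½M₁R₁² + ½M₂R₂² = ½(8.85)(0.595)² + ½(1.34)(0.426)² = 1.688 kg·m².
τ = F r = (43.1)(0.426) = 18.36 N·m.
α = τ/I = 18.36/1.688 = 10.88 rad/s².

α ≈ 10.9 rad/s²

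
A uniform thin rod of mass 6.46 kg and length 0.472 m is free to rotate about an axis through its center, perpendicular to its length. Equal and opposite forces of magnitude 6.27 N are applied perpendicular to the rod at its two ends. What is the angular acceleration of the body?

α ≈ 24.7 rad/s²

I = (1/12)ML² = (1/12)(6.46)(0.472)² = 0.1199 kg·m².
The couple gives τ = F·(L/2) + F·(L/2) = F L = (6.27)(0.472) = 2.959 N·m.
From τ = Iα: α = 2.959/0.1199 = 24.68 rad/s².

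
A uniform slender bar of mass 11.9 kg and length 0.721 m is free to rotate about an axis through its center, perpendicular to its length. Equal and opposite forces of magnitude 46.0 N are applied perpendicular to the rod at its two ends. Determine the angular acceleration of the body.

α ≈ 64.3 rad/s²

I = (1/12)ML² = (1/12)(11.9)(0.721)² = 0.5155 kg·m².
The couple gives τ = F·(L/2) + F·(L/2) = F L = (46.0)(0.721) = 33.17 N·m.
From τ = Iα: α = 33.17/0.5155 = 64.34 rad/s².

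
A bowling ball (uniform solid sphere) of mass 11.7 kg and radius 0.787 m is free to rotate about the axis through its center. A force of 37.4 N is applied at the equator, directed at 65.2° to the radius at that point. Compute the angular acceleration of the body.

α ≈ 9.22 rad/s²

I = (2/5)MR² = (2/5)(11.7)(0.787)² = 2.899 kg·m².
Only the tangential component produces torque: τ = F R sinθ = (37.4)(0.787) sin 65.2° = 26.72 N·m.
From τ = Iα: α = 26.72/2.899 = 9.218 rad/s².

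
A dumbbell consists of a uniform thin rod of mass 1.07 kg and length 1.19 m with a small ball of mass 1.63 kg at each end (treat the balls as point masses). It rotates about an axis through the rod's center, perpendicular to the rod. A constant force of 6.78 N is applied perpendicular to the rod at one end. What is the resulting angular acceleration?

α ≈ 3.15 rad/s²

I_rod = (1/12)ML² = (1/12)(1.07)(1.19)² = 0.1263 kg·m².
I_balls = 2·m·(L/2)² = 2(1.63)(0.5950)² = 1.154 kg·m².
Total I = 1.280 kg·m².
τ = F·(L/2) = (6.78)(0.595) = 4.034 N·m.
α = τ/I = 4.034/1.280 = 3.151 rad/s².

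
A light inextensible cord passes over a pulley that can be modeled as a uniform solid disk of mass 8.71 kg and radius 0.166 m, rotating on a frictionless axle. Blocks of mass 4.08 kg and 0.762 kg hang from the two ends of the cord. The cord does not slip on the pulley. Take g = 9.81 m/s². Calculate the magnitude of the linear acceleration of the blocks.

I = ½MR² = (1/2)(8.71)(0.166)² = 0.1200 kg·m².
Heavier block: m₁g − T₁ = m₁a. Lighter block: T₂ − m₂g = m₂a.
Pulley: (T₁ − T₂)R = Iα = I(a/R), so T₁ − T₂ = (I/R²)a = (1/2)M_p a = 4.355·a.
Adding the three: (m₁ − m₂)g = (m₁ + m₂ + 4.355)a, so a = (4.08 − 0.762)(9.81)/(4.08 + 0.762 + 4.355) = 3.539 m/s².

a ≈ 3.54 m/s²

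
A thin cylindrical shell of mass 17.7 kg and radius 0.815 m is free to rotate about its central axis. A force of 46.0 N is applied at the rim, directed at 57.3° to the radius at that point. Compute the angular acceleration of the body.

α ≈ 2.68 rad/s²

I = MR² = (17.7)(0.815)² = 11.76 kg·m².
Only the tangential component produces torque: τ = F R sinθ = (46.0)(0.815) sin 57.3° = 31.55 N·m.
From τ = Iα: α = 31.55/11.76 = 2.683 rad/s².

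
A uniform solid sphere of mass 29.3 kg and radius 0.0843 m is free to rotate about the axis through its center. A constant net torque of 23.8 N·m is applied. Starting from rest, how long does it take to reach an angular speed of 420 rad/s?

t ≈ 1.47 s

I = (2/5)MR² = (2/5)(29.3)(0.0843)² = 0.08329 kg·m².
α = τ/I = 23.8/0.08329 = 285.8 rad/s².
ω = αt ⇒ t = ω/α = 420/285.8 = 1.470 s.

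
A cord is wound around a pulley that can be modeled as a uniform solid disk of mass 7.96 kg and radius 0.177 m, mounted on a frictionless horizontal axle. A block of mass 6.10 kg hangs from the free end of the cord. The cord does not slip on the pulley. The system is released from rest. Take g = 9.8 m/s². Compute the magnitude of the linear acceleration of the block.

a ≈ 5.93 m/s²

I = ½MR² = (1/2)(7.96)(0.177)² = 0.1247 kg·m².
Block: mg − T = ma. Pulley: TR = Iα. No-slip: a = αR, so T = (I/R²)a = 3.980·a.
Then mg = (m + 3.980)a, so a = (6.10)(9.8)/(6.10 + 3.980) = 5.931 m/s².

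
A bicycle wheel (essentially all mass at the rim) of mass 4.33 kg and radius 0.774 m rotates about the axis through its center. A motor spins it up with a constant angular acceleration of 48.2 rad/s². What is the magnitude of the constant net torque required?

τ ≈ 125 N·m

I = MR² = (4.33)(0.774)² = 2.594 kg·m².
τ = Iα = (2.594)(48.20) = 125.0 N·m.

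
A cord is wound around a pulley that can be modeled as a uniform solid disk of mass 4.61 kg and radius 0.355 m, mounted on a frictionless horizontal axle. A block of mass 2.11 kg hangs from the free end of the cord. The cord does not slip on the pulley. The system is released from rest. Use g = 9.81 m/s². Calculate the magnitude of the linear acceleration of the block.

I = ½MR² = (1/2)(4.61)(0.355)² = 0.2905 kg·m².
Block: mg − T = ma. Pulley: TR = Iα. No-slip: a = αR, so T = (I/R²)a = 2.305·a.
Then mg = (m + 2.305)a, so a = (2.11)(9.81)/(2.11 + 2.305) = 4.688 m/s².

a ≈ 4.69 m/s²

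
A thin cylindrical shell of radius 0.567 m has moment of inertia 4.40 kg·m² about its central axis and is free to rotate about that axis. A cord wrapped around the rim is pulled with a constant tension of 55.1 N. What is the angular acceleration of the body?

α ≈ 7.10 rad/s²

τ = F R = (55.1)(0.567) = 31.24 N·m.
From τ = Iα: α = 31.24/4.400 = 7.100 rad/s².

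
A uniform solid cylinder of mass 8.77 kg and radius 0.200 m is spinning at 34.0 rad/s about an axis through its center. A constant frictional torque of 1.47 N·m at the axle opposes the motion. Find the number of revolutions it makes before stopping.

I = ½MR² = (1/2)(8.77)(0.200)² = 0.1754 kg·m².
The net torque has magnitude 1.47 N·m, opposing ω.
|α| = τ/I = 1.470/0.1754 = 8.381 rad/s² (deceleration).
ω² = ω₀² − 2|α|θ with ω = 0 ⇒ θ = ω₀²/(2|α|) = 68.97 rad = 10.98 rev.

≈ 11.0 revolutions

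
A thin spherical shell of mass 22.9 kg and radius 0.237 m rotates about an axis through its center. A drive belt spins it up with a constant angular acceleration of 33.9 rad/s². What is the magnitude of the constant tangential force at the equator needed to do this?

I = (2/3)MR² = (2/3)(22.9)(0.237)² = 0.8575 kg·m².
The required torque is τ = Iα = (0.8575)(33.90) = 29.07 N·m.
A tangential force at the equator gives τ = FR, so F = τ/R = 29.07/0.237 = 122.7 N.

F ≈ 123 N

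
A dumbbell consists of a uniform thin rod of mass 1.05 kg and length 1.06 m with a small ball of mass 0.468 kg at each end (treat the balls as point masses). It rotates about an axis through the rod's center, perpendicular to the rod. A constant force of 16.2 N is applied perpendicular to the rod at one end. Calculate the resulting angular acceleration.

I_rod = (1/12)ML² = (1/12)(1.05)(1.06)² = 0.09832 kg·m².
I_balls = 2·m·(L/2)² = 2(0.468)(0.5300)² = 0.2629 kg·m².
Total I = 0.3612 kg·m².
τ = F·(L/2) = (16.2)(0.530) = 8.586 N·m.
α = τ/I = 8.586/0.3612 = 23.77 rad/s².

α ≈ 23.8 rad/s²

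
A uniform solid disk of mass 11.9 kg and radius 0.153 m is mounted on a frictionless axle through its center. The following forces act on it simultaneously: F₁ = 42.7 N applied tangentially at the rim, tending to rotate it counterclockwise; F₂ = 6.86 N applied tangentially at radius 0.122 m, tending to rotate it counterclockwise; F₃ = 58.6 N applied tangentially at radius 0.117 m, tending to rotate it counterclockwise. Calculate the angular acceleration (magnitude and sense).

α ≈ 102 rad/s², counterclockwise

I = ½MR² = (1/2)(11.9)(0.153)² = 0.1393 kg·m².
Taking counterclockwise as positive: τ₁ = +(42.7)(0.153) = +6.533 N·m; τ₂ = +(6.86)(0.122) = +0.8369 N·m; τ₃ = +(58.6)(0.117) = +6.856 N·m.
Net torque τ = 14.23 N·m.
α = τ/I = 14.23/0.1393 = 102.1 rad/s².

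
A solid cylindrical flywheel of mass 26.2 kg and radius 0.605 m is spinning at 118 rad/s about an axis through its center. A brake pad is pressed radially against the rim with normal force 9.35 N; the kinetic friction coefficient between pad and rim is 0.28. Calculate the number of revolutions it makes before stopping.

I = ½MR² = (1/2)(26.2)(0.605)² = 4.795 kg·m².
Friction force f = μN = (0.28)(9.35) = 2.618 N at the rim; torque magnitude τ = fR = 1.584 N·m, opposing ω.
|α| = τ/I = 1.584/4.795 = 0.3303 rad/s² (deceleration).
ω² = ω₀² − 2|α|θ with ω = 0 ⇒ θ = ω₀²/(2|α|) = 21080 rad = 3354 rev.

≈ 3350 revolutions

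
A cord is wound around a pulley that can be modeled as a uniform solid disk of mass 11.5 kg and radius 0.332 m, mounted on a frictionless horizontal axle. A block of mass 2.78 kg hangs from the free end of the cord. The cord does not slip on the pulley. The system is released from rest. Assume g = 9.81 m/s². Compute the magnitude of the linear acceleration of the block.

I = ½MR² = (1/2)(11.5)(0.332)² = 0.6338 kg·m².
Block: mg − T = ma. Pulley: TR = Iα. No-slip: a = αR, so T = (I/R²)a = 5.750·a.
Then mg = (m + 5.750)a, so a = (2.78)(9.81)/(2.78 + 5.750) = 3.197 m/s².

a ≈ 3.20 m/s²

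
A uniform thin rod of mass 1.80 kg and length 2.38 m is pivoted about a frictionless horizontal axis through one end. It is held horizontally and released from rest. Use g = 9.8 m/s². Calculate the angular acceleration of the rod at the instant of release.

About the pivot, I = (1/3)ML² = (1/3)(1.80)(2.38)² = 3.399 kg·m².
The weight acts at the center, a distance L/2 = 1.190 m from the pivot; τ = Mg(L/2) = 20.99 N·m.
α = τ/I = 20.99/3.399 = 6.176 rad/s².

α ≈ 6.18 rad/s²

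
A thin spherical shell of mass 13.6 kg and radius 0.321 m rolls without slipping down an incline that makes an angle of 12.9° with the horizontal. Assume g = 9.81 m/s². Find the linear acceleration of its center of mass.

Translation along the incline: Mg sinθ − f = Ma.
Rotation about the center: fR = Iα with I = (2/3)MR². No-slip gives a = αR, so f = (I/R²)a = (2/3)M a.
Substituting: Mg sinθ = (1 + 0.6667)Ma, so a = g sinθ/(1 + 0.6667) = (9.81) sin 12.9° / 1.667 = 1.314 m/s².

a ≈ 1.31 m/s²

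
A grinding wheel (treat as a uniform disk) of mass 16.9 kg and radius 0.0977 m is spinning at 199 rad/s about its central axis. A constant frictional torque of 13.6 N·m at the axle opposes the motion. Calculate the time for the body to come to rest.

t ≈ 1.18 s

I = ½MR² = (1/2)(16.9)(0.0977)² = 0.08066 kg·m².
The net torque has magnitude 13.6 N·m, opposing ω.
|α| = τ/I = 13.60/0.08066 = 168.6 rad/s² (deceleration).
0 = ω₀ − |α|t ⇒ t = ω₀/|α| = 199/168.6 = 1.180 s.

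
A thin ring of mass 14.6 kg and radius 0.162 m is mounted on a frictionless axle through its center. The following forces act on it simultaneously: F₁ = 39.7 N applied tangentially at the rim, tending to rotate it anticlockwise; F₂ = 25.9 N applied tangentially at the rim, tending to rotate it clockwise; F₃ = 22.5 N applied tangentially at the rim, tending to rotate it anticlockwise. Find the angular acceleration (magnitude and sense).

I = MR² = (14.6)(0.162)² = 0.3832 kg·m².
Taking anticlockwise as positive: τ₁ = +(39.7)(0.162) = +6.431 N·m; τ₂ = −(25.9)(0.162) = −4.196 N·m; τ₃ = +(22.5)(0.162) = +3.645 N·m.
Net torque τ = 5.881 N·m.
α = τ/I = 5.881/0.3832 = 15.35 rad/s².

α ≈ 15.3 rad/s², anticlockwise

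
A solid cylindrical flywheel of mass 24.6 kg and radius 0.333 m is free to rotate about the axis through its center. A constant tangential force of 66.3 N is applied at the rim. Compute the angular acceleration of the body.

α ≈ 16.2 rad/s²

I = ½MR² = (1/2)(24.6)(0.333)² = 1.364 kg·m².
τ = F R = (66.3)(0.333) = 22.08 N·m.
From τ = Iα: α = 22.08/1.364 = 16.19 rad/s².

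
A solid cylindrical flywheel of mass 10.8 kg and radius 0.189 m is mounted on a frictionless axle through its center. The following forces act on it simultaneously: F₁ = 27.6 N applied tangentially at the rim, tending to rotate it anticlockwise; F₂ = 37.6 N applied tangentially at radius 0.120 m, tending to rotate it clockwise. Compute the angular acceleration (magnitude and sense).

I = ½MR² = (1/2)(10.8)(0.189)² = 0.1929 kg·m².
Taking anticlockwise as positive: τ₁ = +(27.6)(0.189) = +5.216 N·m; τ₂ = −(37.6)(0.120) = −4.512 N·m.
Net torque τ = 0.7044 N·m.
α = τ/I = 0.7044/0.1929 = 3.652 rad/s².

α ≈ 3.65 rad/s², anticlockwise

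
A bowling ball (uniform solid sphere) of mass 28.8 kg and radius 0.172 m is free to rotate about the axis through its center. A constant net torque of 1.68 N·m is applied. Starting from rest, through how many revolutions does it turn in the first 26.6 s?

I = (2/5)MR² = (2/5)(28.8)(0.172)² = 0.3408 kg·m².
α = τ/I = 1.68/0.3408 = 4.929 rad/s².
θ = ½αt² = ½(4.929)(26.6)² = 1744 rad.
Revolutions = θ/(2π) = 277.6.

≈ 278 revolutions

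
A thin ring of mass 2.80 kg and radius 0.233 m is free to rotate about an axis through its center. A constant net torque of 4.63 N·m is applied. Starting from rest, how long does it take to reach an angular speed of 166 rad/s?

t ≈ 5.45 s

I = MR² = (2.80)(0.233)² = 0.1520 kg·m².
α = τ/I = 4.63/0.1520 = 30.46 rad/s².
ω = αt ⇒ t = ω/α = 166/30.46 = 5.450 s.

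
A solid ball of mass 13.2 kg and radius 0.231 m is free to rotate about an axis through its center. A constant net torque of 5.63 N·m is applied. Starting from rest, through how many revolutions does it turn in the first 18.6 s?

I = (2/5)MR² = (2/5)(13.2)(0.231)² = 0.2817 kg·m².
α = τ/I = 5.63/0.2817 = 19.98 rad/s².
θ = ½αt² = ½(19.98)(18.6)² = 3457 rad.
Revolutions = θ/(2π) = 550.1.

≈ 550 revolutions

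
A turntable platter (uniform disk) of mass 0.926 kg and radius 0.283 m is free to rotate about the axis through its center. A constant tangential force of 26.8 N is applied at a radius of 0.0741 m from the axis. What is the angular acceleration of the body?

I = ½MR² = (1/2)(0.926)(0.283)² = 0.03708 kg·m².
τ = F·r = (26.8)(0.0741) = 1.986 N·m.
From τ = Iα: α = 1.986/0.03708 = 53.55 rad/s².

α ≈ 53.6 rad/s²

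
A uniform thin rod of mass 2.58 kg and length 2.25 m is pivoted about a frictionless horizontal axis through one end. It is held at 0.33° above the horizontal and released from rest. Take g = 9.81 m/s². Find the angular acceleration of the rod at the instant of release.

About the pivot, I = (1/3)ML² = (1/3)(2.58)(2.25)² = 4.354 kg·m².
The weight acts at the center, a distance L/2 = 1.125 m from the pivot; τ = Mg(L/2) cos 0.33° = 28.47 N·m.
α = τ/I = 28.47/4.354 = 6.540 rad/s².
(Equivalently α = (3g/(2L)) cos 0.33° = 6.540 rad/s².)

α ≈ 6.54 rad/s²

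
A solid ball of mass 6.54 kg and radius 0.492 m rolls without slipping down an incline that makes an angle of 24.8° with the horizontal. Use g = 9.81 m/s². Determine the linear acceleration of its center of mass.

a ≈ 2.94 m/s²

Translation along the incline: Mg sinθ − f = Ma.
Rotation about the center: fR = Iα with I = (2/5)MR². No-slip gives a = αR, so f = (I/R²)a = (2/5)M a.
Substituting: Mg sinθ = (1 + 0.4000)Ma, so a = g sinθ/(1 + 0.4000) = (9.81) sin 24.8° / 1.400 = 2.939 m/s².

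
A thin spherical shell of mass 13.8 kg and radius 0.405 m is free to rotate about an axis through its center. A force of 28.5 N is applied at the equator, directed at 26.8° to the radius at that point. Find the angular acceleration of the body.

I = (2/3)MR² = (2/3)(13.8)(0.405)² = 1.509 kg·m².
Only the tangential component produces torque: τ = F R sinθ = (28.5)(0.405) sin 26.8° = 5.204 N·m.
Newton's second law for rotation, τ = Iα, gives α = τ/I = 5.204/1.509 = 3.449 rad/s².

α ≈ 3.45 rad/s²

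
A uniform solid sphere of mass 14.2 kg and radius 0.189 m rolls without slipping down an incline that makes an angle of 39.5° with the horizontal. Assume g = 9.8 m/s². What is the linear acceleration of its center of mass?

Translation along the incline: Mg sinθ − f = Ma.
Rotation about the center: fR = Iα with I = (2/5)MR². No-slip gives a = αR, so f = (I/R²)a = (2/5)M a.
Substituting: Mg sinθ = (1 + 0.4000)Ma, so a = g sinθ/(1 + 0.4000) = (9.8) sin 39.5° / 1.400 = 4.453 m/s².

a ≈ 4.45 m/s²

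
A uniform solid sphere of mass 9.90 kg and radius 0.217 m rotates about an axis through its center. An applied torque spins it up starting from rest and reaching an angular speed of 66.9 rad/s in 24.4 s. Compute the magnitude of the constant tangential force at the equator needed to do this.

F ≈ 2.36 N

I = (2/5)MR² = (2/5)(9.90)(0.217)² = 0.1865 kg·m².
α = Δω/Δt = (66.9 − 0)/24.4 = 2.742 rad/s².
The required torque is τ = Iα = (0.1865)(2.742) = 0.5113 N·m.
A tangential force at the equator gives τ = FR, so F = τ/R = 0.5113/0.217 = 2.356 N.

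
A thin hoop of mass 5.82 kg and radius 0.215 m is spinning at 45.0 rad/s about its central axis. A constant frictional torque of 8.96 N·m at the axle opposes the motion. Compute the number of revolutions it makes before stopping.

≈ 4.84 revolutions

I = MR² = (5.82)(0.215)² = 0.2690 kg·m².
The net torque has magnitude 8.96 N·m, opposing ω.
|α| = τ/I = 8.960/0.2690 = 33.30 rad/s² (deceleration).
ω² = ω₀² − 2|α|θ with ω = 0 ⇒ θ = ω₀²/(2|α|) = 30.40 rad = 4.838 rev.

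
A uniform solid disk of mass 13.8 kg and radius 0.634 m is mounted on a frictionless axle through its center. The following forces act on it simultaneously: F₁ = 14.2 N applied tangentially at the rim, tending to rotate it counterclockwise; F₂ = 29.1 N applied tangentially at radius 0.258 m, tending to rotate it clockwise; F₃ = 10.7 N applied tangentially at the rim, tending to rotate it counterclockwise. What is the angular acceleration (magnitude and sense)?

α ≈ 2.98 rad/s², counterclockwise

I = ½MR² = (1/2)(13.8)(0.634)² = 2.773 kg·m².
Taking counterclockwise as positive: τ₁ = +(14.2)(0.634) = +9.003 N·m; τ₂ = −(29.1)(0.258) = −7.508 N·m; τ₃ = +(10.7)(0.634) = +6.784 N·m.
Net torque τ = 8.279 N·m.
α = τ/I = 8.279/2.773 = 2.985 rad/s².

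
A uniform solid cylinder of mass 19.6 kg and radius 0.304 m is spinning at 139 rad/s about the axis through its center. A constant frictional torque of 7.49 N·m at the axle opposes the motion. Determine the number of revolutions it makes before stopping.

I = ½MR² = (1/2)(19.6)(0.304)² = 0.9057 kg·m².
The net torque has magnitude 7.49 N·m, opposing ω.
|α| = τ/I = 7.490/0.9057 = 8.270 rad/s² (deceleration).
ω² = ω₀² − 2|α|θ with ω = 0 ⇒ θ = ω₀²/(2|α|) = 1168 rad = 185.9 rev.

≈ 186 revolutions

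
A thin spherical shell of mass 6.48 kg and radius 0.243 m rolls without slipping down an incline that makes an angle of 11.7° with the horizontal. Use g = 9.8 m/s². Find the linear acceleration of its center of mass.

Translation along the incline: Mg sinθ − f = Ma.
Rotation about the center: fR = Iα with I = (2/3)MR². No-slip gives a = αR, so f = (I/R²)a = (2/3)M a.
Substituting: Mg sinθ = (1 + 0.6667)Ma, so a = g sinθ/(1 + 0.6667) = (9.8) sin 11.7° / 1.667 = 1.192 m/s².

a ≈ 1.19 m/s²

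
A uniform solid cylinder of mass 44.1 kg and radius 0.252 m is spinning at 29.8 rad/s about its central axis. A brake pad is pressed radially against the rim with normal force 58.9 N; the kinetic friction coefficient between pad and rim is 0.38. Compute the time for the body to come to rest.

t ≈ 7.40 s

I = ½MR² = (1/2)(44.1)(0.252)² = 1.400 kg·m².
Friction force f = μN = (0.38)(58.9) = 22.38 N at the rim; torque magnitude τ = fR = 5.640 N·m, opposing ω.
|α| = τ/I = 5.640/1.400 = 4.028 rad/s² (deceleration).
0 = ω₀ − |α|t ⇒ t = ω₀/|α| = 29.8/4.028 = 7.398 s.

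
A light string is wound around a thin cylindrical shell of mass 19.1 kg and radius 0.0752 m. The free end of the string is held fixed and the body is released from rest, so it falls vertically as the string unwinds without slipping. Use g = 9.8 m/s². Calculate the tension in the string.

Translation: Mg − T = Ma. Rotation about the center: TR = Iα with I = MR².
With a = αR: T = (I/R²)a = M a, so Mg = (1 + 1.000)Ma.
a = g/(1 + 1.000) = 9.8/2.000 = 4.900 m/s².
T = 1.000·M·a = (1.000)(19.1)(4.900) = 93.59 N.

T ≈ 93.6 N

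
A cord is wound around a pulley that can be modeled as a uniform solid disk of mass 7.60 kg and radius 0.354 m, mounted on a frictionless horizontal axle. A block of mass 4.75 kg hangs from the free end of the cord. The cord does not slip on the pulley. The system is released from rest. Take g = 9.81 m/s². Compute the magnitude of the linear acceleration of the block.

a ≈ 5.45 m/s²

I = ½MR² = (1/2)(7.60)(0.354)² = 0.4762 kg·m².
Block: mg − T = ma. Pulley: TR = Iα. No-slip: a = αR, so T = (I/R²)a = 3.800·a.
Then mg = (m + 3.800)a, so a = (4.75)(9.81)/(4.75 + 3.800) = 5.450 m/s².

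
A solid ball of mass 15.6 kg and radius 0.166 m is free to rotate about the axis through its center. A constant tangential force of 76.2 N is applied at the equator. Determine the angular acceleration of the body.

I = (2/5)MR² = (2/5)(15.6)(0.166)² = 0.1719 kg·m².
τ = F R = (76.2)(0.166) = 12.65 N·m.
Newton's second law for rotation, τ = Iα, gives α = τ/I = 12.65/0.1719 = 73.56 rad/s².

α ≈ 73.6 rad/s²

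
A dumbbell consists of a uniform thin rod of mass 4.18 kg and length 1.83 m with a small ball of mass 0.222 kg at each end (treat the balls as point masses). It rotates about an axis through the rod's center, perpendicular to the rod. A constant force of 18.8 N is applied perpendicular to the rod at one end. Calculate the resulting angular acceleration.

α ≈ 11.2 rad/s²

I_rod = (1/12)ML² = (1/12)(4.18)(1.83)² = 1.167 kg·m².
I_balls = 2·m·(L/2)² = 2(0.222)(0.9150)² = 0.3717 kg·m².
Total I = 1.538 kg·m².
τ = F·(L/2) = (18.8)(0.915) = 17.20 N·m.
α = τ/I = 17.20/1.538 = 11.18 rad/s².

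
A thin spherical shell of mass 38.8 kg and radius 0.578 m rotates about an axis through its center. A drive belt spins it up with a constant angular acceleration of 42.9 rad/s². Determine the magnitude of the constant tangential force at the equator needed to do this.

F ≈ 641 N

I = (2/3)MR² = (2/3)(38.8)(0.578)² = 8.642 kg·m².
The required torque is τ = Iα = (8.642)(42.90) = 370.7 N·m.
A tangential force at the equator gives τ = FR, so F = τ/R = 370.7/0.578 = 641.4 N.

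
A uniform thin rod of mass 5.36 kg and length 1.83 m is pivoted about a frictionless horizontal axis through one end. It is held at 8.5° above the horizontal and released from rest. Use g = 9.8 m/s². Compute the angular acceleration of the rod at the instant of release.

About the pivot, I = (1/3)ML² = (1/3)(5.36)(1.83)² = 5.983 kg·m².
The weight acts at the center, a distance L/2 = 0.9150 m from the pivot; τ = Mg(L/2) cos 8.5° = 47.54 N·m.
α = τ/I = 47.54/5.983 = 7.945 rad/s².

α ≈ 7.94 rad/s²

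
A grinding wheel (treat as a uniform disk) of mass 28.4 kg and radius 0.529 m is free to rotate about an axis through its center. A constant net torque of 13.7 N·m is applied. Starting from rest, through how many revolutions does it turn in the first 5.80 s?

I = ½MR² = (1/2)(28.4)(0.529)² = 3.974 kg·m².
α = τ/I = 13.7/3.974 = 3.448 rad/s².
θ = ½αt² = ½(3.448)(5.80)² = 57.99 rad.
Revolutions = θ/(2π) = 9.229.

≈ 9.23 revolutions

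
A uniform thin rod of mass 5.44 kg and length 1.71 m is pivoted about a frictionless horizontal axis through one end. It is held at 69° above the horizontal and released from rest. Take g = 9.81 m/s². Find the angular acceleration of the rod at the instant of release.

α ≈ 3.08 rad/s²

About the pivot, I = (1/3)ML² = (1/3)(5.44)(1.71)² = 5.302 kg·m².
The weight acts at the center, a distance L/2 = 0.8550 m from the pivot; τ = Mg(L/2) cos 69° = 16.35 N·m.
α = τ/I = 16.35/5.302 = 3.084 rad/s².
(Equivalently α = (3g/(2L)) cos 69° = 3.084 rad/s².)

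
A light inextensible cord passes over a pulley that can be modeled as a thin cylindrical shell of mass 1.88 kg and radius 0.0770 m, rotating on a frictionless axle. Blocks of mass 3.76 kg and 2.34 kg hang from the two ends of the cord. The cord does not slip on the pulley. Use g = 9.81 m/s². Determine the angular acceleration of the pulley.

α ≈ 22.7 rad/s²

I = MR² = (1.88)(0.0770)² = 0.01115 kg·m².
Heavier block: m₁g − T₁ = m₁a. Lighter block: T₂ − m₂g = m₂a.
Pulley: (T₁ − T₂)R = Iα = I(a/R), so T₁ − T₂ = (I/R²)a = 1·M_p a = 1.880·a.
Adding the three: (m₁ − m₂)g = (m₁ + m₂ + 1.880)a, so a = (3.76 − 2.34)(9.81)/(3.76 + 2.34 + 1.880) = 1.746 m/s².
α = a/R = 1.746/0.0770 = 22.67 rad/s².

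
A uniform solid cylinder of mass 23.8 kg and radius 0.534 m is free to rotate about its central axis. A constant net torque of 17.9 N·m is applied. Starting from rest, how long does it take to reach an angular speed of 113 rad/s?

I = ½MR² = (1/2)(23.8)(0.534)² = 3.393 kg·m².
α = τ/I = 17.9/3.393 = 5.275 rad/s².
ω = αt ⇒ t = ω/α = 113/5.275 = 21.42 s.

t ≈ 21.4 s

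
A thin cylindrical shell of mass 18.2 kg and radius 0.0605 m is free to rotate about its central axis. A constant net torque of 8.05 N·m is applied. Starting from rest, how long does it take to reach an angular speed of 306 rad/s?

I = MR² = (18.2)(0.0605)² = 0.06662 kg·m².
α = τ/I = 8.05/0.06662 = 120.8 rad/s².
ω = αt ⇒ t = ω/α = 306/120.8 = 2.532 s.

t ≈ 2.53 s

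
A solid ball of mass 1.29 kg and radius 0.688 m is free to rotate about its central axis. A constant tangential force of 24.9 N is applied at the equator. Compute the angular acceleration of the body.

I = (2/5)MR² = (2/5)(1.29)(0.688)² = 0.2442 kg·m².
τ = F R = (24.9)(0.688) = 17.13 N·m.
Newton's second law for rotation, τ = Iα, gives α = τ/I = 17.13/0.2442 = 70.14 rad/s².

α ≈ 70.1 rad/s²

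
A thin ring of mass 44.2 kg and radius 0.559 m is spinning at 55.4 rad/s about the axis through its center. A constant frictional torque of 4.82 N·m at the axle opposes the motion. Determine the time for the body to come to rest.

t ≈ 159 s

I = MR² = (44.2)(0.559)² = 13.81 kg·m².
The net torque has magnitude 4.82 N·m, opposing ω.
|α| = τ/I = 4.820/13.81 = 0.3490 rad/s² (deceleration).
0 = ω₀ − |α|t ⇒ t = ω₀/|α| = 55.4/0.3490 = 158.7 s.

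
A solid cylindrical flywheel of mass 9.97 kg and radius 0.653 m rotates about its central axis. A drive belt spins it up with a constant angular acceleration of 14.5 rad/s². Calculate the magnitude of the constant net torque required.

I = ½MR² = (1/2)(9.97)(0.653)² = 2.126 kg·m².
τ = Iα = (2.126)(14.50) = 30.82 N·m.

τ ≈ 30.8 N·m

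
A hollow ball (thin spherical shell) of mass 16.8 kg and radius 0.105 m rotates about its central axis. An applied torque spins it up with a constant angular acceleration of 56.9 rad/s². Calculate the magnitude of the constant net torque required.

I = (2/3)MR² = (2/3)(16.8)(0.105)² = 0.1235 kg·m².
τ = Iα = (0.1235)(56.90) = 7.026 N·m.

τ ≈ 7.03 N·m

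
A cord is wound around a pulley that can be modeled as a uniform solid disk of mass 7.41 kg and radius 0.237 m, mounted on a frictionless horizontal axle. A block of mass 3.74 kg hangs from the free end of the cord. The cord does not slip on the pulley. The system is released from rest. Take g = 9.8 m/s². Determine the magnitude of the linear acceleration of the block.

I = ½MR² = (1/2)(7.41)(0.237)² = 0.2081 kg·m².
Block: mg − T = ma. Pulley: TR = Iα. No-slip: a = αR, so T = (I/R²)a = 3.705·a.
Then mg = (m + 3.705)a, so a = (3.74)(9.8)/(3.74 + 3.705) = 4.923 m/s².

a ≈ 4.92 m/s²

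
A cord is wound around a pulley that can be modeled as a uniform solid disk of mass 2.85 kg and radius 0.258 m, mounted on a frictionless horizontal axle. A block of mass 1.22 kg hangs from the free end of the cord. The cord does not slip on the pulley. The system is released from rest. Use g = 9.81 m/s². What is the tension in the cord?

I = ½MR² = (1/2)(2.85)(0.258)² = 0.09485 kg·m².
Block: mg − T = ma. Pulley: TR = Iα. No-slip: a = αR, so T = (I/R²)a = 1.425·a.
Then mg = (m + 1.425)a, so a = (1.22)(9.81)/(1.22 + 1.425) = 4.525 m/s².
T = 1.425·a = 6.448 N.

T ≈ 6.45 N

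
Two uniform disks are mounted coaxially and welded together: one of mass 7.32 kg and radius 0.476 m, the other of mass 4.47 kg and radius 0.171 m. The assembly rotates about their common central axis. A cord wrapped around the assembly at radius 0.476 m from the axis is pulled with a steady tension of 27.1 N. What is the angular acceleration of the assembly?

I = ½M₁R₁² + ½M₂R₂² = ½(7.32)(0.476)² + ½(4.47)(0.171)² = 0.8946 kg·m².
τ = F r = (27.1)(0.476) = 12.90 N·m.
α = τ/I = 12.90/0.8946 = 14.42 rad/s².

α ≈ 14.4 rad/s²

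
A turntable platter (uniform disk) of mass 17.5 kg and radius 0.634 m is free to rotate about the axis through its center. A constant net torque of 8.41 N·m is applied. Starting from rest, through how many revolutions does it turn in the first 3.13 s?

≈ 1.86 revolutions

I = ½MR² = (1/2)(17.5)(0.634)² = 3.517 kg·m².
α = τ/I = 8.41/3.517 = 2.391 rad/s².
θ = ½αt² = ½(2.391)(3.13)² = 11.71 rad.
Revolutions = θ/(2π) = 1.864.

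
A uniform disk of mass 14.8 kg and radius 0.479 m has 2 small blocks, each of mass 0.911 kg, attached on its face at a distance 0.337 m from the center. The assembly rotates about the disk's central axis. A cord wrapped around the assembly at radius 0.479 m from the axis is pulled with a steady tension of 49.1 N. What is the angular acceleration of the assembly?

I_disk = ½MR² = ½(14.8)(0.479)² = 1.698 kg·m².
I_blocks = 2·m·r² = 2(0.911)(0.337)² = 0.2069 kg·m².
Total I = 1.905 kg·m².
τ = F r = (49.1)(0.479) = 23.52 N·m.
α = τ/I = 23.52/1.905 = 12.35 rad/s².

α ≈ 12.3 rad/s²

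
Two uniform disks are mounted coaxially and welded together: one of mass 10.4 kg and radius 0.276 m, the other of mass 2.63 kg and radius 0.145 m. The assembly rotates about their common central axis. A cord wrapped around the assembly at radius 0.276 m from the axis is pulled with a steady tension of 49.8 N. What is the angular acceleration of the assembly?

α ≈ 32.4 rad/s²

I = ½M₁R₁² + ½M₂R₂² = ½(10.4)(0.276)² + ½(2.63)(0.145)² = 0.4238 kg·m².
τ = F r = (49.8)(0.276) = 13.74 N·m.
α = τ/I = 13.74/0.4238 = 32.44 rad/s².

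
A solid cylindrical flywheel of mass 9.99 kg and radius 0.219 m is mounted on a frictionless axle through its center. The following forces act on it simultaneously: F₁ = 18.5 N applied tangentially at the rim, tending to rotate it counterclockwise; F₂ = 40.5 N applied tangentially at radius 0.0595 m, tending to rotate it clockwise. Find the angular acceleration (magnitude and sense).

I = ½MR² = (1/2)(9.99)(0.219)² = 0.2396 kg·m².
Taking counterclockwise as positive: τ₁ = +(18.5)(0.219) = +4.051 N·m; τ₂ = −(40.5)(0.0595) = −2.410 N·m.
Net torque τ = 1.642 N·m.
α = τ/I = 1.642/0.2396 = 6.853 rad/s².

α ≈ 6.85 rad/s², counterclockwise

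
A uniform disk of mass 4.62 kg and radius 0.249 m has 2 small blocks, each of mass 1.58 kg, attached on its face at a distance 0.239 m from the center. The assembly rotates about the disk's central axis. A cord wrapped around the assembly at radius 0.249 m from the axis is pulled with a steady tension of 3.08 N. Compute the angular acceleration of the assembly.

I_disk = ½MR² = ½(4.62)(0.249)² = 0.1432 kg·m².
I_blocks = 2·m·r² = 2(1.58)(0.239)² = 0.1805 kg·m².
Total I = 0.3237 kg·m².
τ = F r = (3.08)(0.249) = 0.7669 N·m.
α = τ/I = 0.7669/0.3237 = 2.369 rad/s².

α ≈ 2.37 rad/s²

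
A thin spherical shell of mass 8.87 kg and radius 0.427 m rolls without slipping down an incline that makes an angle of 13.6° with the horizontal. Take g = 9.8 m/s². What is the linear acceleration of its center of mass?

Translation along the incline: Mg sinθ − f = Ma.
Rotation about the center: fR = Iα with I = (2/3)MR². No-slip gives a = αR, so f = (I/R²)a = (2/3)M a.
Substituting: Mg sinθ = (1 + 0.6667)Ma, so a = g sinθ/(1 + 0.6667) = (9.8) sin 13.6° / 1.667 = 1.383 m/s².

a ≈ 1.38 m/s²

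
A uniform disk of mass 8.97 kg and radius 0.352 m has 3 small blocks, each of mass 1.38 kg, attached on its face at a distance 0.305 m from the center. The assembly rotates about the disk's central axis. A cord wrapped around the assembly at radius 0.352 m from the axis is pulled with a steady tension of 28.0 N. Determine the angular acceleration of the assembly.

α ≈ 10.5 rad/s²

I_disk = ½MR² = ½(8.97)(0.352)² = 0.5557 kg·m².
I_blocks = 3·m·r² = 3(1.38)(0.305)² = 0.3851 kg·m².
Total I = 0.9408 kg·m².
τ = F r = (28.0)(0.352) = 9.856 N·m.
α = τ/I = 9.856/0.9408 = 10.48 rad/s².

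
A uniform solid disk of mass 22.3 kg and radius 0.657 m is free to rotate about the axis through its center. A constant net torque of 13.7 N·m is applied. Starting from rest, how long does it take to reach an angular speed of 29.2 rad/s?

I = ½MR² = (1/2)(22.3)(0.657)² = 4.813 kg·m².
α = τ/I = 13.7/4.813 = 2.847 rad/s².
ω = αt ⇒ t = ω/α = 29.2/2.847 = 10.26 s.

t ≈ 10.3 s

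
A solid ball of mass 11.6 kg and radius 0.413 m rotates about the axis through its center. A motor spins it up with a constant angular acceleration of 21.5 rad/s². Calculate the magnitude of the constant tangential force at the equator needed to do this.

F ≈ 41.2 N

I = (2/5)MR² = (2/5)(11.6)(0.413)² = 0.7914 kg·m².
The required torque is τ = Iα = (0.7914)(21.50) = 17.02 N·m.
A tangential force at the equator gives τ = FR, so F = τ/R = 17.02/0.413 = 41.20 N.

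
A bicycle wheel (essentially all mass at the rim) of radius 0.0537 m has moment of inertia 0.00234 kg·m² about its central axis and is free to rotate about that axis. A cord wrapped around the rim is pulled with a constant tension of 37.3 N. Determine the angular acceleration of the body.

α ≈ 856 rad/s²

τ = F R = (37.3)(0.0537) = 2.003 N·m.
Newton's second law for rotation, τ = Iα, gives α = τ/I = 2.003/0.002340 = 856.0 rad/s².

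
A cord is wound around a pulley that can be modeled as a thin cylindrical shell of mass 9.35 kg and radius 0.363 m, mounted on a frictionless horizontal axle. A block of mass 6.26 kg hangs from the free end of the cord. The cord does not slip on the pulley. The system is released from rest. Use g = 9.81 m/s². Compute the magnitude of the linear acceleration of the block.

I = MR² = (9.35)(0.363)² = 1.232 kg·m².
Block: mg − T = ma. Pulley: TR = Iα. No-slip: a = αR, so T = (I/R²)a = 9.350·a.
Then mg = (m + 9.350)a, so a = (6.26)(9.81)/(6.26 + 9.350) = 3.934 m/s².

a ≈ 3.93 m/s²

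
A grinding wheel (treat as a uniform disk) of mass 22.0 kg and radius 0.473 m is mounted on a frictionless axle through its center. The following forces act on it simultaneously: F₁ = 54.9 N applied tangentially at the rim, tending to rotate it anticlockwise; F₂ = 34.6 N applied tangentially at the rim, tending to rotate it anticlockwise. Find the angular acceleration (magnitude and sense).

α ≈ 17.2 rad/s², anticlockwise

I = ½MR² = (1/2)(22.0)(0.473)² = 2.461 kg·m².
Taking anticlockwise as positive: τ₁ = +(54.9)(0.473) = +25.97 N·m; τ₂ = +(34.6)(0.473) = +16.37 N·m.
Net torque τ = 42.33 N·m.
α = τ/I = 42.33/2.461 = 17.20 rad/s².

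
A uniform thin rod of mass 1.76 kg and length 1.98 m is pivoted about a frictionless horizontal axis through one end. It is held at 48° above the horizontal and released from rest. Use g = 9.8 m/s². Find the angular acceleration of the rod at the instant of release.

α ≈ 4.97 rad/s²

About the pivot, I = (1/3)ML² = (1/3)(1.76)(1.98)² = 2.300 kg·m².
The weight acts at the center, a distance L/2 = 0.9900 m from the pivot; τ = Mg(L/2) cos 48° = 11.43 N·m.
α = τ/I = 11.43/2.300 = 4.968 rad/s².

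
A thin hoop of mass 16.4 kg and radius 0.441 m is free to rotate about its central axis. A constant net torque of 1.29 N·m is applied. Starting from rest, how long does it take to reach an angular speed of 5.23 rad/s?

I = MR² = (16.4)(0.441)² = 3.189 kg·m².
α = τ/I = 1.29/3.189 = 0.4045 rad/s².
ω = αt ⇒ t = ω/α = 5.23/0.4045 = 12.93 s.

t ≈ 12.9 s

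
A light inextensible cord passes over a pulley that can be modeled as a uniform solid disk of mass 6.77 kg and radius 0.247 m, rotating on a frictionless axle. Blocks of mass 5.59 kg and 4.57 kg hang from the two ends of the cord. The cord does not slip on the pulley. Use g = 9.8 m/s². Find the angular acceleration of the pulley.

α ≈ 2.99 rad/s²

I = ½MR² = (1/2)(6.77)(0.247)² = 0.2065 kg·m².
Heavier block: m₁g − T₁ = m₁a. Lighter block: T₂ − m₂g = m₂a.
Pulley: (T₁ − T₂)R = Iα = I(a/R), so T₁ − T₂ = (I/R²)a = (1/2)M_p a = 3.385·a.
Adding the three: (m₁ − m₂)g = (m₁ + m₂ + 3.385)a, so a = (5.59 − 4.57)(9.8)/(5.59 + 4.57 + 3.385) = 0.7380 m/s².
α = a/R = 0.7380/0.247 = 2.988 rad/s².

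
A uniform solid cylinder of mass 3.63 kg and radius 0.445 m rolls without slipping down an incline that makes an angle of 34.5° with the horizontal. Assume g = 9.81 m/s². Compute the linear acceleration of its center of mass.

a ≈ 3.70 m/s²

Translation along the incline: Mg sinθ − f = Ma.
Rotation about the center: fR = Iα with I = ½MR². No-slip gives a = αR, so f = (I/R²)a = (1/2)M a.
Substituting: Mg sinθ = (1 + 0.5000)Ma, so a = g sinθ/(1 + 0.5000) = (9.81) sin 34.5° / 1.500 = 3.704 m/s².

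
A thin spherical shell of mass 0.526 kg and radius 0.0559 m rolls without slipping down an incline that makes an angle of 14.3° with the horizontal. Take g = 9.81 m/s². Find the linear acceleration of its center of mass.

Translation along the incline: Mg sinθ − f = Ma.
Rotation about the center: fR = Iα with I = (2/3)MR². No-slip gives a = αR, so f = (I/R²)a = (2/3)M a.
Substituting: Mg sinθ = (1 + 0.6667)Ma, so a = g sinθ/(1 + 0.6667) = (9.81) sin 14.3° / 1.667 = 1.454 m/s².

a ≈ 1.45 m/s²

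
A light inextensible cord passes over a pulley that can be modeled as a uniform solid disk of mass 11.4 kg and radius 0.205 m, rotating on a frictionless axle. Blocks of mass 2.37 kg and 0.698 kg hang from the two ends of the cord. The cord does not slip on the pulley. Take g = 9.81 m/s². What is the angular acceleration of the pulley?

I = ½MR² = (1/2)(11.4)(0.205)² = 0.2395 kg·m².
Heavier block: m₁g − T₁ = m₁a. Lighter block: T₂ − m₂g = m₂a.
Pulley: (T₁ − T₂)R = Iα = I(a/R), so T₁ − T₂ = (I/R²)a = (1/2)M_p a = 5.700·a.
Adding the three: (m₁ − m₂)g = (m₁ + m₂ + 5.700)a, so a = (2.37 − 0.698)(9.81)/(2.37 + 0.698 + 5.700) = 1.871 m/s².
α = a/R = 1.871/0.205 = 9.125 rad/s².

α ≈ 9.13 rad/s²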